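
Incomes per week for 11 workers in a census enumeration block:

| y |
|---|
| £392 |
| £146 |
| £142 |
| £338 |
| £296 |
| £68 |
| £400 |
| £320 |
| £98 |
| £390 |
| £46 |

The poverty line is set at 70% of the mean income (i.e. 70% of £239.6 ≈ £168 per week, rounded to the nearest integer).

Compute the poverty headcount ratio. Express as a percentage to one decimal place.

5 of the 11 workers have income below £168.
H = 5/11 = 45.5%.

45.5%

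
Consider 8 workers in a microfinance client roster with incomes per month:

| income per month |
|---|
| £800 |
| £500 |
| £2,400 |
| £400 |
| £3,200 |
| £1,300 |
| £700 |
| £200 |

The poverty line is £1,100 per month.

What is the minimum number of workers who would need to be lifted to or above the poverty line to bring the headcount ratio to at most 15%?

4

Currently q = 5 of N = 8 are below the line (H = 0.625).
A headcount ratio of at most 15% allows at most ⌊0.15 × 8⌋ = 1 poor workers.
So at least 5 − 1 = 4 must be lifted.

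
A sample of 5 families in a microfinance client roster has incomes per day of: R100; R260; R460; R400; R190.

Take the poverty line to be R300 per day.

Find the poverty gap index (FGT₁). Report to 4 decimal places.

0.2333

Below the line: R100, R190, R260 (q = 3 of N = 5).
Shortfall ratios: (300−100)/300 = 0.6667; (300−190)/300 = 0.3667; (300−260)/300 = 0.1333.
Σ = 1.166667. Dividing by the full population N = 5 gives P₁ = 0.2333.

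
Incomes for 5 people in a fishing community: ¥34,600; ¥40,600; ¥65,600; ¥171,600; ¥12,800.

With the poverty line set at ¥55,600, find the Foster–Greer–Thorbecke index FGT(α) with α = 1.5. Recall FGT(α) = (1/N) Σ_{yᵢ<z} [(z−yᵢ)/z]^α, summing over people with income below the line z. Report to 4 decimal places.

Incomes under z: ¥12,800, ¥34,600, ¥40,600 (q = 3 of N = 5).
Gap ratios (z−y)/z: (55600−12800)/55600 = 0.7698; (55600−34600)/55600 = 0.3777; (55600−40600)/55600 = 0.2698.
Raised to α = 1.5: 0.67539; 0.23212; 0.14013.
Sum = 1.047638; FGT(1.5) = 1.047638 / 5 = 0.2095.

0.2095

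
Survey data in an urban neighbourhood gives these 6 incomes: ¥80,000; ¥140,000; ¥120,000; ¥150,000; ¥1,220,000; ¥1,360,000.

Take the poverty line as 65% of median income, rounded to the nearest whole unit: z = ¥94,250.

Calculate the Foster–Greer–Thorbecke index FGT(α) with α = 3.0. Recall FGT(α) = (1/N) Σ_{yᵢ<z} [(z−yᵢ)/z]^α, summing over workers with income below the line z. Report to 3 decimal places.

Incomes under z: ¥80,000 (q = 1 of N = 6).
Gap ratios (z−y)/z: (94250−80000)/94250 = 0.1512.
Raised to α = 3.0: 0.00346.
Sum = 0.003456; FGT(3.0) = 0.003456 / 6 = 0.001.

0.001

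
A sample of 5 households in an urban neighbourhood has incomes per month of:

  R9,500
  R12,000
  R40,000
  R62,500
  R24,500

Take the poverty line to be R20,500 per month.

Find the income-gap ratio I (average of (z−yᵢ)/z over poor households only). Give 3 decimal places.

Below z: R9,500, R12,000 (q = 2 of N = 5).
Shortfall ratios (z−y)/z: 0.5366, 0.4146; sum = 0.951220.
The income-gap ratio divides by q (the poor only): 0.951220 / 2 = 0.476.

0.476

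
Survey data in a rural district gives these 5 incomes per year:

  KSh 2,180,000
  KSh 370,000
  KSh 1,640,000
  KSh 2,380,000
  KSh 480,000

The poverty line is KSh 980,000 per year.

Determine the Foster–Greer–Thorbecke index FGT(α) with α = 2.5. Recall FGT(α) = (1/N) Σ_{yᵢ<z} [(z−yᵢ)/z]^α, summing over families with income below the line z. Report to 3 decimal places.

0.098

Below z: KSh 370,000, KSh 480,000 (q = 2 of N = 5).
Relative gaps: (980000−370000)/980000 = 0.6224; (980000−480000)/980000 = 0.5102.
Raised to α = 2.5: 0.30567; 0.18593.
Sum = 0.491609; FGT(2.5) = 0.491609 / 5 = 0.098.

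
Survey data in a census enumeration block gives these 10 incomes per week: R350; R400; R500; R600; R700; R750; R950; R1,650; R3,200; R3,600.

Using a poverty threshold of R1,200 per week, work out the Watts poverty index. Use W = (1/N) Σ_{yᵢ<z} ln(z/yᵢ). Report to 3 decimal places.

0.514

Below z: R350, R400, R500, R600, R700, R750, R950 (q = 7 of N = 10).
Log shortfalls: ln(1200/350) = 1.2321; ln(1200/400) = 1.0986; ln(1200/500) = 0.8755; ln(1200/600) = 0.6931; ln(1200/700) = 0.5390; ln(1200/750) = 0.4700; ln(1200/950) = 0.2336.
W = 5.141987 / 10 = 0.514.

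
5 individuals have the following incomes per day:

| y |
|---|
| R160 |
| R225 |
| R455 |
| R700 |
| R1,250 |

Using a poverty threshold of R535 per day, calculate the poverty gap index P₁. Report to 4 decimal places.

0.2860

Below the line: R160, R225, R455 (q = 3 of N = 5).
Gap ratios (z−y)/z: (535−160)/535 = 0.7009; (535−225)/535 = 0.5794; (535−455)/535 = 0.1495.
Sum of shortfalls = 1.429907; P₁ averages over all N: 1.429907 / 5 = 0.2860.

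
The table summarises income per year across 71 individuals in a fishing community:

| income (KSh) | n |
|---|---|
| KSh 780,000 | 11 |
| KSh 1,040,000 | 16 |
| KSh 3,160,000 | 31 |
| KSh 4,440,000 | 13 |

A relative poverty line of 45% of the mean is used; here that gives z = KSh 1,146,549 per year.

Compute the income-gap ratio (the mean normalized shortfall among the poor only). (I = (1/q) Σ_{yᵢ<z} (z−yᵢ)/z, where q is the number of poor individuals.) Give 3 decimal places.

0.185

Below the line: 11×KSh 780,000, 16×KSh 1,040,000 (q = 27 of N = 71).
Relative gaps: 0.3197 (×11), 0.0929 (×16); sum = 5.003557.
I averages over the q = 27 poor units only: 5.003557 / 27 = 0.185.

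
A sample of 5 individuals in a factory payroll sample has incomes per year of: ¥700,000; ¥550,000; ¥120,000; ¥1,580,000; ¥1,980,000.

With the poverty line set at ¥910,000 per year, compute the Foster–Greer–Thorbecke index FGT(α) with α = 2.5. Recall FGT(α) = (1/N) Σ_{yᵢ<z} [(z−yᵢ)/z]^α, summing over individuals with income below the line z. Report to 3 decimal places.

Below the line: ¥120,000, ¥550,000, ¥700,000 (q = 3 of N = 5).
Relative gaps: (910000−120000)/910000 = 0.8681; (910000−550000)/910000 = 0.3956; (910000−700000)/910000 = 0.2308.
Raised to α = 2.5: 0.70221; 0.09844; 0.02558.
Sum = 0.826224; FGT(2.5) = 0.826224 / 5 = 0.165.

0.165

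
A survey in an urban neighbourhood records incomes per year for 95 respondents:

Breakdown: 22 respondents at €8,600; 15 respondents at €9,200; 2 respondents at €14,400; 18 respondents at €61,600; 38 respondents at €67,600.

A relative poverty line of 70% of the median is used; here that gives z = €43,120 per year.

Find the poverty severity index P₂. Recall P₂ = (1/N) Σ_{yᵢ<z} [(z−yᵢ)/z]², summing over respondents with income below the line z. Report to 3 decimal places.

Below the line: 22×€8,600, 15×€9,200, 2×€14,400 (q = 39 of N = 95).
Relative gaps: (43120−8600)/43120 = 0.8006 (×22); (43120−9200)/43120 = 0.7866 (×15); (43120−14400)/43120 = 0.6660 (×2).
Squared: 0.6409 (×22); 0.6188 (×15); 0.4436 (×2).
Sum = 24.268922; P₂ = 24.268922 / 95 = 0.255.

0.255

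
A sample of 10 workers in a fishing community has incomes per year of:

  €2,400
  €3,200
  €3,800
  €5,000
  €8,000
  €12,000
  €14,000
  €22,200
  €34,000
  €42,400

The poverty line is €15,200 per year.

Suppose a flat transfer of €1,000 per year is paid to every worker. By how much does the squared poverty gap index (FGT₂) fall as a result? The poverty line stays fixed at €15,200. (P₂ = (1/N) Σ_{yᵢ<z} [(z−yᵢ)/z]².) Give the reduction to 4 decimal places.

Before: below the line — €2,400, €3,200, €3,800, €5,000, €8,000, €12,000, €14,000; squared poverty gap index (FGT₂) = 0.262015.
After the €1,000 transfer: below the line — €3,400, €4,200, €4,800, €6,000, €9,000, €13,000, €15,000; squared poverty gap index (FGT₂) = 0.214837.
Reduction = 0.262015 − 0.214837 = 0.0472.

0.0472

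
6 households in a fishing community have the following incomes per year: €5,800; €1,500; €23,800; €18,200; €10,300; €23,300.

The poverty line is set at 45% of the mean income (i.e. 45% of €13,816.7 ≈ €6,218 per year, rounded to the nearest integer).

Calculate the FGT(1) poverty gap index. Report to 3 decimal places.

0.138

Incomes under z: €1,500, €5,800 (q = 2 of N = 6).
Shortfall ratios: (6218−1500)/6218 = 0.7588; (6218−5800)/6218 = 0.0672.
Sum of shortfalls = 0.825989; P₁ averages over all N: 0.825989 / 6 = 0.138.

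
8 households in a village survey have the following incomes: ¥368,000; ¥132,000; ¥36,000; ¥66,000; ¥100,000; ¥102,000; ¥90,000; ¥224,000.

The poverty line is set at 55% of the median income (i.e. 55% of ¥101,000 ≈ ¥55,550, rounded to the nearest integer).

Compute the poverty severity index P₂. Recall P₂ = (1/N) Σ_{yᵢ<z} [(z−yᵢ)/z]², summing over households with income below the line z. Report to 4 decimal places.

0.0155

Incomes under z: ¥36,000 (q = 1 of N = 8).
Shortfall ratios: (55550−36000)/55550 = 0.3519.
Squared: 0.1239.
Sum = 0.123858; P₂ = 0.123858 / 8 = 0.0155.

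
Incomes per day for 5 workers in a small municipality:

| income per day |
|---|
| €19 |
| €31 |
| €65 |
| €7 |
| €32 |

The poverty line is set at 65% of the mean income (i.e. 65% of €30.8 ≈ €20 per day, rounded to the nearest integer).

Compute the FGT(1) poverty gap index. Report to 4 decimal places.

0.1400

Below z: €7, €19 (q = 2 of N = 5).
Relative gaps: (20−7)/20 = 0.6500; (20−19)/20 = 0.0500.
Σ = 0.700000. Dividing by the full population N = 5 gives P₁ = 0.1400.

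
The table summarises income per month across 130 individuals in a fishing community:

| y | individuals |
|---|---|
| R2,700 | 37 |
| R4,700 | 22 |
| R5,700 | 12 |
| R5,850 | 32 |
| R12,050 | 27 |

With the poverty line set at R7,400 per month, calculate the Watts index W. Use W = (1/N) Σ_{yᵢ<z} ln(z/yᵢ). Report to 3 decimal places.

0.446

Poor units: 37×R2,700, 22×R4,700, 12×R5,700, 32×R5,850 (q = 103 of N = 130).
Log shortfalls: ln(7400/2700) = 1.0082 (×37); ln(7400/4700) = 0.4539 (×22); ln(7400/5700) = 0.2610 (×12); ln(7400/5850) = 0.2350 (×32).
W = 57.944022 / 130 = 0.446.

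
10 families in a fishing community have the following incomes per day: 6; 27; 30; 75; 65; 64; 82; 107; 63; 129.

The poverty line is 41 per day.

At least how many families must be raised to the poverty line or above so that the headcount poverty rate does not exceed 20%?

1

3 of the 10 families are poor, so H = 3/10 = 0.300.
A headcount ratio of at most 20% allows at most ⌊0.20 × 10⌋ = 2 poor families.
So at least 3 − 2 = 1 must be lifted.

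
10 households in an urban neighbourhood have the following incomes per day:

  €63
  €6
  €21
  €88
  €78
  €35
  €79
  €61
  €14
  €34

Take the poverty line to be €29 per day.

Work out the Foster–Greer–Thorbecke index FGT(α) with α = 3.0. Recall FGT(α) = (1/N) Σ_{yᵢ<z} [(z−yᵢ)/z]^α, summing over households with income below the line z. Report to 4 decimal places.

0.0658

Poor units: €6, €14, €21 (q = 3 of N = 10).
Normalized shortfalls: (29−6)/29 = 0.7931; (29−14)/29 = 0.5172; (29−21)/29 = 0.2759.
Raised to α = 3.0: 0.49887; 0.13838; 0.02099.
Sum = 0.658248; FGT(3.0) = 0.658248 / 10 = 0.0658.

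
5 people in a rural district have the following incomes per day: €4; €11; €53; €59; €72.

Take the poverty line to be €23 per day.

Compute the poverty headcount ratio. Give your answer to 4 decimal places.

2 of the 5 people have income below €23.
H = 2/5 = 0.4000.

0.4000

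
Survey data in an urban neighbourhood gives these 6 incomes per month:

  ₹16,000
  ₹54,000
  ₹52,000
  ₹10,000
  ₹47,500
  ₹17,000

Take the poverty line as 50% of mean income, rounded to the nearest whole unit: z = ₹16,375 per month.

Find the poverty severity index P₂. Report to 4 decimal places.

Poor units: ₹10,000, ₹16,000 (q = 2 of N = 6).
Relative gaps: (16375−10000)/16375 = 0.3893; (16375−16000)/16375 = 0.0229.
Squared: 0.1516; 0.0005.
Sum = 0.152089; P₂ = 0.152089 / 6 = 0.0253.

0.0253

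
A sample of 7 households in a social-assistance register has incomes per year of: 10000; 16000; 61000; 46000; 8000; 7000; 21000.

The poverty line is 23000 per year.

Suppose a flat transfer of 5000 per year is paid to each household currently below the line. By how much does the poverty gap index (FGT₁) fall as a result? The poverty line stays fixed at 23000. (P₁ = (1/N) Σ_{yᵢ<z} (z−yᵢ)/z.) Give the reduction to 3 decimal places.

0.137

Before: below the line — 7000, 8000, 10000, 16000, 21000; poverty gap index (FGT₁) = 0.32919.
After the 5000 transfer: below the line — 12000, 13000, 15000, 21000; poverty gap index (FGT₁) = 0.19255.
Reduction = 0.32919 − 0.19255 = 0.137.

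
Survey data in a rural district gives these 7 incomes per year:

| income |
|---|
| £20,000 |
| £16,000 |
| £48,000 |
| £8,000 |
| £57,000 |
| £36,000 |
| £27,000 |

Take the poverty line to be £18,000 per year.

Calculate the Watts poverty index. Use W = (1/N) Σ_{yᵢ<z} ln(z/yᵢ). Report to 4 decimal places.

Below z: £8,000, £16,000 (q = 2 of N = 7).
Log shortfalls: ln(18000/8000) = 0.8109; ln(18000/16000) = 0.1178.
W = 0.928713 / 7 = 0.1327.

0.1327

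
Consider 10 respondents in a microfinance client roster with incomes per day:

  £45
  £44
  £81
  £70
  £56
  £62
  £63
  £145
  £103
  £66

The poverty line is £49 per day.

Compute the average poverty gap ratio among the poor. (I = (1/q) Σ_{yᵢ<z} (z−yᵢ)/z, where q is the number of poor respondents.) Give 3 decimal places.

0.092

Below z: £44, £45 (q = 2 of N = 10).
Relative gaps: 0.1020, 0.0816; sum = 0.183673.
The income-gap ratio divides by q (the poor only): 0.183673 / 2 = 0.092.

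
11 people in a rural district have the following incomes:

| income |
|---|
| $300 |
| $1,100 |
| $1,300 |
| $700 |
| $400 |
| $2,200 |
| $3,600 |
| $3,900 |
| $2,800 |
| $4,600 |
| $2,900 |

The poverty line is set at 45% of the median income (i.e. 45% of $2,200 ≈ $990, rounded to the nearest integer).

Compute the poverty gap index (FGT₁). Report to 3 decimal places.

Below the line: $300, $400, $700 (q = 3 of N = 11).
Shortfall ratios: (990−300)/990 = 0.6970; (990−400)/990 = 0.5960; (990−700)/990 = 0.2929.
Σ = 1.585859. Dividing by the full population N = 11 gives P₁ = 0.144.

0.144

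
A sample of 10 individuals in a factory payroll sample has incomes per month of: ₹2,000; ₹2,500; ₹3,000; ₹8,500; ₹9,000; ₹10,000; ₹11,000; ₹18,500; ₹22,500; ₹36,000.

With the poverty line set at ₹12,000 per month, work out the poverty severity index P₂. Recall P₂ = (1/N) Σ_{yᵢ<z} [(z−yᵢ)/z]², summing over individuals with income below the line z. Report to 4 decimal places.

Below z: ₹2,000, ₹2,500, ₹3,000, ₹8,500, ₹9,000, ₹10,000, ₹11,000 (q = 7 of N = 10).
Shortfall ratios: (12000−2000)/12000 = 0.8333; (12000−2500)/12000 = 0.7917; (12000−3000)/12000 = 0.7500; (12000−8500)/12000 = 0.2917; (12000−9000)/12000 = 0.2500; (12000−10000)/12000 = 0.1667; (12000−11000)/12000 = 0.0833.
Squared: 0.6944; 0.6267; 0.5625; 0.0851; 0.0625; 0.0278; 0.0069.
Sum = 2.065972; P₂ = 2.065972 / 10 = 0.2066.

0.2066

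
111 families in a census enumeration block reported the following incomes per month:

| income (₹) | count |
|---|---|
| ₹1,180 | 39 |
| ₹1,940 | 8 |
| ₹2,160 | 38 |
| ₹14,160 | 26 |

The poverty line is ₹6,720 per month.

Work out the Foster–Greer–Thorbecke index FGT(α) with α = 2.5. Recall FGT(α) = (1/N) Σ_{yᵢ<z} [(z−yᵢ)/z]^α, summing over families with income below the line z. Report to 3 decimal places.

Incomes under z: 39×₹1,180, 8×₹1,940, 38×₹2,160 (q = 85 of N = 111).
Normalized shortfalls: (6720−1180)/6720 = 0.8244 (×39); (6720−1940)/6720 = 0.7113 (×8); (6720−2160)/6720 = 0.6786 (×38).
Raised to α = 2.5: 0.61709 (×39); 0.42672 (×8); 0.37931 (×38).
Sum = 41.894051; FGT(2.5) = 41.894051 / 111 = 0.377.

0.377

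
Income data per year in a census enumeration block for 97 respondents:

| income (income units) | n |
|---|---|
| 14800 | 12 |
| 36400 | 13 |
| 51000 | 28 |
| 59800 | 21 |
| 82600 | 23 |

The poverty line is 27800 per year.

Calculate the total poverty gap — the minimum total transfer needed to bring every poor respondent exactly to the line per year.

Poor units: 12×14800 (q = 12 of N = 97).
Individual gaps: 12×(27800−14800) = 156000.
Aggregate gap = 156000.

156000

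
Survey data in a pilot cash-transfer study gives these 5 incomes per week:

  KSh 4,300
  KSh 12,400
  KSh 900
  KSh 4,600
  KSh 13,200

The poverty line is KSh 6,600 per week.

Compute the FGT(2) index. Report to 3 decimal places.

0.192

Poor units: KSh 900, KSh 4,300, KSh 4,600 (q = 3 of N = 5).
Normalized shortfalls: (6600−900)/6600 = 0.8636; (6600−4300)/6600 = 0.3485; (6600−4600)/6600 = 0.3030.
Squared: 0.7459; 0.1214; 0.0918.
Sum = 0.959137; P₂ = 0.959137 / 5 = 0.192.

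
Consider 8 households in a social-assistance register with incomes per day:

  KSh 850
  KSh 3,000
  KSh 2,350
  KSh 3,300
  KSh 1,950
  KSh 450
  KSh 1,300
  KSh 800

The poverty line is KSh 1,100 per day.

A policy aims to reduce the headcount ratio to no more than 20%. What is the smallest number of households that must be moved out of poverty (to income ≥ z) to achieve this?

Currently q = 3 of N = 8 are below the line (H = 0.375).
A headcount ratio of at most 20% allows at most ⌊0.20 × 8⌋ = 1 poor households.
So at least 3 − 1 = 2 must be lifted.

2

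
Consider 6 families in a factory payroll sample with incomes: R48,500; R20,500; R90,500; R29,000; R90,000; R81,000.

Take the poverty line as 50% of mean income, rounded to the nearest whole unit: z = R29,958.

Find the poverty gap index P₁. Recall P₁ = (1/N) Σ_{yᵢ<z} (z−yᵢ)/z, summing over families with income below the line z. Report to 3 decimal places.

0.058

Poor units: R20,500, R29,000 (q = 2 of N = 6).
Gap ratios (z−y)/z: (29958−20500)/29958 = 0.3157; (29958−29000)/29958 = 0.0320.
Sum of shortfalls = 0.347687; P₁ averages over all N: 0.347687 / 6 = 0.058.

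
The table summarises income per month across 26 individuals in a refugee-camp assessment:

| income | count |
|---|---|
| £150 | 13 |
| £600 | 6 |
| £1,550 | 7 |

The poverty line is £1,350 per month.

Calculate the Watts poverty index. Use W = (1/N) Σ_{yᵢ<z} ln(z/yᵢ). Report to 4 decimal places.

Incomes under z: 13×£150, 6×£600 (q = 19 of N = 26).
ln(z/y) terms: ln(1350/150) = 2.1972 (×13); ln(1350/600) = 0.8109 (×6).
W = 33.429501 / 26 = 1.2858.

1.2858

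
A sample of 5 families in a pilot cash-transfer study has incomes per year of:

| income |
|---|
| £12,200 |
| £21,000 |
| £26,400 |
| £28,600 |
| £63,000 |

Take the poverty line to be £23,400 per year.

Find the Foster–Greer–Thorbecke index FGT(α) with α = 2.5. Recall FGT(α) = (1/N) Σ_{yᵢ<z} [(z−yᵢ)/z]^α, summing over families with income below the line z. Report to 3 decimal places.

Below z: £12,200, £21,000 (q = 2 of N = 5).
Relative gaps: (23400−12200)/23400 = 0.4786; (23400−21000)/23400 = 0.1026.
Raised to α = 2.5: 0.15849; 0.00337.
Sum = 0.161860; FGT(2.5) = 0.161860 / 5 = 0.032.

0.032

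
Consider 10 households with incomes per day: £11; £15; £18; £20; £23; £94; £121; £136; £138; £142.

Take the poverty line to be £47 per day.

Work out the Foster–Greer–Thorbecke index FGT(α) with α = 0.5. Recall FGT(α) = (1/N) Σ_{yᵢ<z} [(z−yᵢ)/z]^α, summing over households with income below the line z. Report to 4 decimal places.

0.3958

Below the line: £11, £15, £18, £20, £23 (q = 5 of N = 10).
Relative gaps: (47−11)/47 = 0.7660; (47−15)/47 = 0.6809; (47−18)/47 = 0.6170; (47−20)/47 = 0.5745; (47−23)/47 = 0.5106.
Raised to α = 0.5: 0.87519; 0.82514; 0.78551; 0.75794; 0.71459.
Sum = 3.958360; FGT(0.5) = 3.958360 / 10 = 0.3958.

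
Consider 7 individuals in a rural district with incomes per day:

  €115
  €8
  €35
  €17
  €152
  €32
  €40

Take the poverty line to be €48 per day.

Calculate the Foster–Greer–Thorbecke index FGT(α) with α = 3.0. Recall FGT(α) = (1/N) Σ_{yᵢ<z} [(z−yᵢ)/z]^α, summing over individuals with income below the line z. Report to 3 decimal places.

Poor units: €8, €17, €32, €35, €40 (q = 5 of N = 7).
Normalized shortfalls: (48−8)/48 = 0.8333; (48−17)/48 = 0.6458; (48−32)/48 = 0.3333; (48−35)/48 = 0.2708; (48−40)/48 = 0.1667.
Raised to α = 3.0: 0.57870; 0.26938; 0.03704; 0.01987; 0.00463.
Sum = 0.909614; FGT(3.0) = 0.909614 / 7 = 0.130.

0.130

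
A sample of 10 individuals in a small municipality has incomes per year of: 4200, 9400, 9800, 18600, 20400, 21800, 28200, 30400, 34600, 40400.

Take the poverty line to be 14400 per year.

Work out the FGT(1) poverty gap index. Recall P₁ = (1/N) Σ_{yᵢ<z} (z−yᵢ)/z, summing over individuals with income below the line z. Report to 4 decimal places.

0.1375

Incomes under z: 4200, 9400, 9800 (q = 3 of N = 10).
Normalized shortfalls: (14400−4200)/14400 = 0.7083; (14400−9400)/14400 = 0.3472; (14400−9800)/14400 = 0.3194.
Sum of shortfalls = 1.375000; P₁ averages over all N: 1.375000 / 10 = 0.1375.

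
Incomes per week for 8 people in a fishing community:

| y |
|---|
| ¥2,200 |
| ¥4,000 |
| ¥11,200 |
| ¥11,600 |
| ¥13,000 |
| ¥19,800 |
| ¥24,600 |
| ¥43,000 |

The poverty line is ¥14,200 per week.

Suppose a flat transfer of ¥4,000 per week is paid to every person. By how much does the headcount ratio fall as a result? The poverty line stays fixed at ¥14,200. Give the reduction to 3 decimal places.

Before: below the line — ¥2,200, ¥4,000, ¥11,200, ¥11,600, ¥13,000; headcount ratio = 0.62500.
After the ¥4,000 transfer: below the line — ¥6,200, ¥8,000; headcount ratio = 0.25000.
Reduction = 0.62500 − 0.25000 = 0.375.

0.375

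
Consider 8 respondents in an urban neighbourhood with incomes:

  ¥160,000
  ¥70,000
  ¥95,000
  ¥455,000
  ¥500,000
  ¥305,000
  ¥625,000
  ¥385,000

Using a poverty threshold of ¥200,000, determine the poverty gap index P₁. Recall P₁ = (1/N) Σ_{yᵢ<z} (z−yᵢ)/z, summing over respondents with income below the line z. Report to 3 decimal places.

Poor units: ¥70,000, ¥95,000, ¥160,000 (q = 3 of N = 8).
Relative gaps: (200000−70000)/200000 = 0.6500; (200000−95000)/200000 = 0.5250; (200000−160000)/200000 = 0.2000.
Σ = 1.375000. Dividing by the full population N = 8 gives P₁ = 0.172.

0.172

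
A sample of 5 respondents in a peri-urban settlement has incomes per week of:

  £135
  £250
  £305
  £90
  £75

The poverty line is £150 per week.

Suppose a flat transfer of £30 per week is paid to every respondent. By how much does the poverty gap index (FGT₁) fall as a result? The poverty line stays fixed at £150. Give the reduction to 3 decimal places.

Before: below the line — £75, £90, £135; poverty gap index (FGT₁) = 0.20000.
After the £30 transfer: below the line — £105, £120; poverty gap index (FGT₁) = 0.10000.
Reduction = 0.20000 − 0.10000 = 0.100.

0.100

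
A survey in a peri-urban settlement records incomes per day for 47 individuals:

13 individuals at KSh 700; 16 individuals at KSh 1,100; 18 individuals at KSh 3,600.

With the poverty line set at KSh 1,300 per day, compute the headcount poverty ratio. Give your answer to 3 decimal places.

29 of the 47 individuals have income below KSh 1,300.
H = 29/47 = 0.617.

0.617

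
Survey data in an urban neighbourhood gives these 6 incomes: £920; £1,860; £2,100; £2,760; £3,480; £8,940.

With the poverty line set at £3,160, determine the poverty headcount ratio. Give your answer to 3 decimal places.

4 of the 6 families have income below £3,160.
H = 4/6 = 0.667.

0.667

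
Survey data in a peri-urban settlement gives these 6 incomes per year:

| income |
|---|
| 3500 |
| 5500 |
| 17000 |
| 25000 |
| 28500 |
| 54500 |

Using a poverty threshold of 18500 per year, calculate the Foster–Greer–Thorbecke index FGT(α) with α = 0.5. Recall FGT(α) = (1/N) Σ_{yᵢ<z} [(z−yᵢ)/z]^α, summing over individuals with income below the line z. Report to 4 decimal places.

0.3372

Below the line: 3500, 5500, 17000 (q = 3 of N = 6).
Gap ratios (z−y)/z: (18500−3500)/18500 = 0.8108; (18500−5500)/18500 = 0.7027; (18500−17000)/18500 = 0.0811.
Raised to α = 0.5: 0.90045; 0.83827; 0.28475.
Sum = 2.023471; FGT(0.5) = 2.023471 / 6 = 0.3372.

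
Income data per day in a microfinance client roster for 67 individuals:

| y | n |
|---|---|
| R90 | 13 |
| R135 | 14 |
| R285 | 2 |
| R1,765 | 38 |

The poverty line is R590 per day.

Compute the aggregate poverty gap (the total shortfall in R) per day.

R13,480

Poor units: 13×R90, 14×R135, 2×R285 (q = 29 of N = 67).
Individual gaps: 13×(590−90) = 6500; 14×(590−135) = 6370; 2×(590−285) = 610.
Aggregate gap = R13,480.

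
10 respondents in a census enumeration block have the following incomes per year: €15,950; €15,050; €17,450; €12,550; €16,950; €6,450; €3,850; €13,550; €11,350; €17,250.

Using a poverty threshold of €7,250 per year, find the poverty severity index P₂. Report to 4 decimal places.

Below the line: €3,850, €6,450 (q = 2 of N = 10).
Relative gaps: (7250−3850)/7250 = 0.4690; (7250−6450)/7250 = 0.1103.
Squared: 0.2199; 0.0122.
Sum = 0.232105; P₂ = 0.232105 / 10 = 0.0232.

0.0232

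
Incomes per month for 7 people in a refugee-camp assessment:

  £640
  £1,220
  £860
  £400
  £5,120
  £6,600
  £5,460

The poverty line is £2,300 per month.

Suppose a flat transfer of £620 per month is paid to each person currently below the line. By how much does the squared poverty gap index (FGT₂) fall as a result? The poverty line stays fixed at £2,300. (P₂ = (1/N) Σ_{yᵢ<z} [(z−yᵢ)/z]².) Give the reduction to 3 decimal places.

Before: below the line — £400, £640, £860, £1,220; squared poverty gap index (FGT₂) = 0.25940.
After the £620 transfer: below the line — £1,020, £1,260, £1,480, £1,840; squared poverty gap index (FGT₂) = 0.09733.
Reduction = 0.25940 − 0.09733 = 0.162.

0.162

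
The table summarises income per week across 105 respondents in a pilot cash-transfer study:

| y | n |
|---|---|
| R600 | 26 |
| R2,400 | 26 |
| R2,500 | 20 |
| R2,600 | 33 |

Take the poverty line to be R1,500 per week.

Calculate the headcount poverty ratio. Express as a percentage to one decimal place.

26 of the 105 respondents have income below R1,500.
H = 26/105 = 24.8%.

24.8%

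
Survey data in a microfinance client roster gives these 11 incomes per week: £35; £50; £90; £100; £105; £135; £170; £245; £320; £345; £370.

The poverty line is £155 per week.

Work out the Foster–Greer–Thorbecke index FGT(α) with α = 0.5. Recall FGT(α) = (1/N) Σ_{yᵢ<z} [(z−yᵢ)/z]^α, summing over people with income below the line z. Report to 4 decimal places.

0.3521

Below z: £35, £50, £90, £100, £105, £135 (q = 6 of N = 11).
Gap ratios (z−y)/z: (155−35)/155 = 0.7742; (155−50)/155 = 0.6774; (155−90)/155 = 0.4194; (155−100)/155 = 0.3548; (155−105)/155 = 0.3226; (155−135)/155 = 0.1290.
Raised to α = 0.5: 0.87988; 0.82305; 0.64758; 0.59568; 0.56796; 0.35921.
Sum = 3.873370; FGT(0.5) = 3.873370 / 11 = 0.3521.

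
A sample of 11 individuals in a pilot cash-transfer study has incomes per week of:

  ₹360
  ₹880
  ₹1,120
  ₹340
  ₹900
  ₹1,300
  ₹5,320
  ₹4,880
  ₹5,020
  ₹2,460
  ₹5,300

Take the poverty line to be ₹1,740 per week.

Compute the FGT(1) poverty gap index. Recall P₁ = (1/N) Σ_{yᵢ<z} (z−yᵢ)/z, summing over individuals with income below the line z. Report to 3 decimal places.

0.289

Poor units: ₹340, ₹360, ₹880, ₹900, ₹1,120, ₹1,300 (q = 6 of N = 11).
Relative gaps: (1740−340)/1740 = 0.8046; (1740−360)/1740 = 0.7931; (1740−880)/1740 = 0.4943; (1740−900)/1740 = 0.4828; (1740−1120)/1740 = 0.3563; (1740−1300)/1740 = 0.2529.
Σ = 3.183908. Dividing by the full population N = 11 gives P₁ = 0.289.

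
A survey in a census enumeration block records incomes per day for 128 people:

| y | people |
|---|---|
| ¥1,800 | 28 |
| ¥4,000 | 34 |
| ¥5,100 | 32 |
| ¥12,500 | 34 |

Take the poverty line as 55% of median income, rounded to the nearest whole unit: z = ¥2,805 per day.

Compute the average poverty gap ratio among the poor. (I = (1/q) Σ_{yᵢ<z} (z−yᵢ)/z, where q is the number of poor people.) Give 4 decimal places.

0.3583

Incomes under z: 28×¥1,800 (q = 28 of N = 128).
Relative gaps: 0.3583 (×28); sum = 10.032086.
The income-gap ratio divides by q (the poor only): 10.032086 / 28 = 0.3583.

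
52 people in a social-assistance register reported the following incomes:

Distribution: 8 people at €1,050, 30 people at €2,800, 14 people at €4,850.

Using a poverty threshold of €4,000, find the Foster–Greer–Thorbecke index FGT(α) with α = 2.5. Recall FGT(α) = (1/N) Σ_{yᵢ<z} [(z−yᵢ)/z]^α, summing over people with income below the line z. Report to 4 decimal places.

0.1003

Poor units: 8×€1,050, 30×€2,800 (q = 38 of N = 52).
Normalized shortfalls: (4000−1050)/4000 = 0.7375 (×8); (4000−2800)/4000 = 0.3000 (×30).
Raised to α = 2.5: 0.46709 (×8); 0.04930 (×30).
Sum = 5.215610; FGT(2.5) = 5.215610 / 52 = 0.1003.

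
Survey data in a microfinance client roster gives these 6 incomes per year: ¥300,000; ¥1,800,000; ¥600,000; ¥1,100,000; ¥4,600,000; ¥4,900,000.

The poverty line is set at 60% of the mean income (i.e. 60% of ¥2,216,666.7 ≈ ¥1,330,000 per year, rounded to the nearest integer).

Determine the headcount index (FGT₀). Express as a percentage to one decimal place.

3 of the 6 people have income below ¥1,330,000.
H = 3/6 = 50.0%.

50.0%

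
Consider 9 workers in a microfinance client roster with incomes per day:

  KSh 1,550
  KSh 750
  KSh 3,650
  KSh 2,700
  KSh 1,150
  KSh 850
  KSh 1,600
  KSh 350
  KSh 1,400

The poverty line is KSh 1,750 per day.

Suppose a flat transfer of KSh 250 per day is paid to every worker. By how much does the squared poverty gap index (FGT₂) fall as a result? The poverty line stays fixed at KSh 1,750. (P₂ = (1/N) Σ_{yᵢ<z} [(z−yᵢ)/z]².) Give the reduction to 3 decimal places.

0.068

Before: below the line — KSh 350, KSh 750, KSh 850, KSh 1,150, KSh 1,400, KSh 1,550, KSh 1,600; squared poverty gap index (FGT₂) = 0.15655.
After the KSh 250 transfer: below the line — KSh 600, KSh 1,000, KSh 1,100, KSh 1,400, KSh 1,650; squared poverty gap index (FGT₂) = 0.08853.
Reduction = 0.15655 − 0.08853 = 0.068.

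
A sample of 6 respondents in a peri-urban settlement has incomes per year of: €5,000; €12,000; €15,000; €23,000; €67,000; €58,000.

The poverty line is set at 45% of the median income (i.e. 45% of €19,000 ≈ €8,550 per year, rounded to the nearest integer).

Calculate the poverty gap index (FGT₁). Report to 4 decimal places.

0.0692

Poor units: €5,000 (q = 1 of N = 6).
Shortfall ratios: (8550−5000)/8550 = 0.4152.
Sum of shortfalls = 0.415205; P₁ averages over all N: 0.415205 / 6 = 0.0692.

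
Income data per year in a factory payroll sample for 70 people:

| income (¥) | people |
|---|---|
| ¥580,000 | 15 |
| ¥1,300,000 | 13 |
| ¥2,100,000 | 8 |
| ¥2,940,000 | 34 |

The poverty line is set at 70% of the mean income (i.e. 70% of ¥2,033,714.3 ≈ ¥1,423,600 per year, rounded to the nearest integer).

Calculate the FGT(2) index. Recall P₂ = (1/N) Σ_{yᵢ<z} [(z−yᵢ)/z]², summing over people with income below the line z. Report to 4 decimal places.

0.0766

Poor units: 15×¥580,000, 13×¥1,300,000 (q = 28 of N = 70).
Shortfall ratios: (1423600−580000)/1423600 = 0.5926 (×15); (1423600−1300000)/1423600 = 0.0868 (×13).
Squared: 0.3512 (×15); 0.0075 (×13).
Sum = 5.365300; P₂ = 5.365300 / 70 = 0.0766.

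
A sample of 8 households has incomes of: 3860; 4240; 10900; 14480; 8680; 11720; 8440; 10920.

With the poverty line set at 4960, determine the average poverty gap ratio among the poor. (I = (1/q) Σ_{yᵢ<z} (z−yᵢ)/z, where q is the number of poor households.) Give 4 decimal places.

Incomes under z: 3860, 4240 (q = 2 of N = 8).
Relative gaps: 0.2218, 0.1452; sum = 0.366935.
The income-gap ratio divides by q (the poor only): 0.366935 / 2 = 0.1835.

0.1835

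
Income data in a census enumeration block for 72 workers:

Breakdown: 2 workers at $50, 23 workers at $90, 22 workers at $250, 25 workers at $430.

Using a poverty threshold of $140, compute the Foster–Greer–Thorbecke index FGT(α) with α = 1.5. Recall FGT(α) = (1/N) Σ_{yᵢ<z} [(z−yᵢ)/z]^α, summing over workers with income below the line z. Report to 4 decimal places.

Below z: 2×$50, 23×$90 (q = 25 of N = 72).
Normalized shortfalls: (140−50)/140 = 0.6429 (×2); (140−90)/140 = 0.3571 (×23).
Raised to α = 1.5: 0.51543 (×2); 0.21343 (×23).
Sum = 5.939839; FGT(1.5) = 5.939839 / 72 = 0.0825.

0.0825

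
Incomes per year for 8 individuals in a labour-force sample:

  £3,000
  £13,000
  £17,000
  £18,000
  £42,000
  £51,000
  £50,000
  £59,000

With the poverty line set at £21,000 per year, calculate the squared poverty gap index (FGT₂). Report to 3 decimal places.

Below z: £3,000, £13,000, £17,000, £18,000 (q = 4 of N = 8).
Shortfall ratios: (21000−3000)/21000 = 0.8571; (21000−13000)/21000 = 0.3810; (21000−17000)/21000 = 0.1905; (21000−18000)/21000 = 0.1429.
Squared: 0.7347; 0.1451; 0.0363; 0.0204.
Sum = 0.936508; P₂ = 0.936508 / 8 = 0.117.

0.117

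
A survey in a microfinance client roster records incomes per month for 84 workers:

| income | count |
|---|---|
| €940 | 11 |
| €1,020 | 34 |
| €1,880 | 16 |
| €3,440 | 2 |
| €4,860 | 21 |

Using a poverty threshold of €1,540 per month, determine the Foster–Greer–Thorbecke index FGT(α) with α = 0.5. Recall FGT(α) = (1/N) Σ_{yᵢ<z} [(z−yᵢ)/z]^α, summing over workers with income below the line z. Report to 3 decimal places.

0.317

Below the line: 11×€940, 34×€1,020 (q = 45 of N = 84).
Relative gaps: (1540−940)/1540 = 0.3896 (×11); (1540−1020)/1540 = 0.3377 (×34).
Raised to α = 0.5: 0.62419 (×11); 0.58109 (×34).
Sum = 26.623031; FGT(0.5) = 26.623031 / 84 = 0.317.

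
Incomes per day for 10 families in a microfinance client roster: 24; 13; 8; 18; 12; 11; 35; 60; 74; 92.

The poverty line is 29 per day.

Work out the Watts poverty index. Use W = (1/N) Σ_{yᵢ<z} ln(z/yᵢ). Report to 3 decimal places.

Below the line: 8, 11, 12, 13, 18, 24 (q = 6 of N = 10).
Log shortfalls: ln(29/8) = 1.2879; ln(29/11) = 0.9694; ln(29/12) = 0.8824; ln(29/13) = 0.8023; ln(29/18) = 0.4769; ln(29/24) = 0.1892.
W = 4.608157 / 10 = 0.461.

0.461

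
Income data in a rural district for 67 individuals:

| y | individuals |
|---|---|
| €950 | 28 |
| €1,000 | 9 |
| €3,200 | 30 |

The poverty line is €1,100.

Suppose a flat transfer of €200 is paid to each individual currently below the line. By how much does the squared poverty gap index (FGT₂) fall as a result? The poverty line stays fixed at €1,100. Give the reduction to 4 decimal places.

0.0089

Before: below the line — 28×€950, 9×€1,000; squared poverty gap index (FGT₂) = 0.008881.
After the €200 transfer: below the line — none; squared poverty gap index (FGT₂) = 0.000000.
Reduction = 0.008881 − 0.000000 = 0.0089.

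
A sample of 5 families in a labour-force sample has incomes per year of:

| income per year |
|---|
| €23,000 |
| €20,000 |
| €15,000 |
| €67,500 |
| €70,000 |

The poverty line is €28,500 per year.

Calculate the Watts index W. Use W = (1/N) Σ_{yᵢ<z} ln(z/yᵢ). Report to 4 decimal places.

0.2421

Poor units: €15,000, €20,000, €23,000 (q = 3 of N = 5).
Log shortfalls: ln(28500/15000) = 0.6419; ln(28500/20000) = 0.3542; ln(28500/23000) = 0.2144.
W = 1.210436 / 5 = 0.2421.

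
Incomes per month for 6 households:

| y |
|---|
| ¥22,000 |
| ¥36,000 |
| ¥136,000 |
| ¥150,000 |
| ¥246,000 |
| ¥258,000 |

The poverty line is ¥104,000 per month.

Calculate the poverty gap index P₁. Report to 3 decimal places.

Below z: ¥22,000, ¥36,000 (q = 2 of N = 6).
Gap ratios (z−y)/z: (104000−22000)/104000 = 0.7885; (104000−36000)/104000 = 0.6538.
Sum of shortfalls = 1.442308; P₁ averages over all N: 1.442308 / 6 = 0.240.

0.240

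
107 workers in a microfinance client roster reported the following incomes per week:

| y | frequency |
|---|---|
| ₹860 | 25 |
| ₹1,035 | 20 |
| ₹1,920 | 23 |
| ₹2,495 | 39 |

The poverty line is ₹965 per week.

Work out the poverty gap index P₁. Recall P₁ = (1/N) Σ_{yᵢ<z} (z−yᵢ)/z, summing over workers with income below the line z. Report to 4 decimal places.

Below z: 25×₹860 (q = 25 of N = 107).
Shortfall ratios: (965−860)/965 = 0.1088 (×25).
Sum of shortfalls = 2.720207; P₁ averages over all N: 2.720207 / 107 = 0.0254.

0.0254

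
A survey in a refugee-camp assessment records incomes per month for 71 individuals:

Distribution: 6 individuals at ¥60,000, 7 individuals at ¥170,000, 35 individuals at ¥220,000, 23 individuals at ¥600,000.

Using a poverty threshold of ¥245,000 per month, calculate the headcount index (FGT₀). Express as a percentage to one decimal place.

48 of the 71 individuals have income below ¥245,000.
H = 48/71 = 67.6%.

67.6%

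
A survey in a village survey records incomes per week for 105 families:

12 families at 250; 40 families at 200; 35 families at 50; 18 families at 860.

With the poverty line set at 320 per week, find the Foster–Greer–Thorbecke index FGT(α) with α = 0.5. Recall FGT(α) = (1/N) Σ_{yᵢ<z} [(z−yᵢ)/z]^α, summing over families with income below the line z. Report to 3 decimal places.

Incomes under z: 35×50, 40×200, 12×250 (q = 87 of N = 105).
Normalized shortfalls: (320−50)/320 = 0.8438 (×35); (320−200)/320 = 0.3750 (×40); (320−250)/320 = 0.2188 (×12).
Raised to α = 0.5: 0.91856 (×35); 0.61237 (×40); 0.46771 (×12).
Sum = 62.256936; FGT(0.5) = 62.256936 / 105 = 0.593.

0.593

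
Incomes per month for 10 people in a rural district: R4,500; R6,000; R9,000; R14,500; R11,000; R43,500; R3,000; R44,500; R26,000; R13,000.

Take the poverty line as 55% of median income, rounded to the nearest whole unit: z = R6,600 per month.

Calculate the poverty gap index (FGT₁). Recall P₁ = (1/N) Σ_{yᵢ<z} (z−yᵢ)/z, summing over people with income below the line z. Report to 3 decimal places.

0.095

Below z: R3,000, R4,500, R6,000 (q = 3 of N = 10).
Shortfall ratios: (6600−3000)/6600 = 0.5455; (6600−4500)/6600 = 0.3182; (6600−6000)/6600 = 0.0909.
Σ = 0.954545. Dividing by the full population N = 10 gives P₁ = 0.095.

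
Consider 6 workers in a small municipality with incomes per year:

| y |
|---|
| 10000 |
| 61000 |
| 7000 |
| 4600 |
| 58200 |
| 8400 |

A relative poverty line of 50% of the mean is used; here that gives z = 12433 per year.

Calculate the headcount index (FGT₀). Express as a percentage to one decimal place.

66.7%

4 of the 6 workers have income below 12433.
H = 4/6 = 66.7%.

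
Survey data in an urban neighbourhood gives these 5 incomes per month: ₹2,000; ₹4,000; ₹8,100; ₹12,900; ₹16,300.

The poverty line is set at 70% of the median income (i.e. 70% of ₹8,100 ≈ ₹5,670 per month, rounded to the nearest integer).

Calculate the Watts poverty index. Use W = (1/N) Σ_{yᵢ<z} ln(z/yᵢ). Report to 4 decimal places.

0.2782

Below the line: ₹2,000, ₹4,000 (q = 2 of N = 5).
Log shortfalls: ln(5670/2000) = 1.0420; ln(5670/4000) = 0.3489.
W = 1.390937 / 5 = 0.2782.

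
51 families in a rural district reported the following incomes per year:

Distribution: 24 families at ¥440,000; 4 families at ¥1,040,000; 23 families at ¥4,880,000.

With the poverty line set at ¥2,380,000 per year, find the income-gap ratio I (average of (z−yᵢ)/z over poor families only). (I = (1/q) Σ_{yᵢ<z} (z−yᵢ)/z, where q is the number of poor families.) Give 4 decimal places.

Incomes under z: 24×¥440,000, 4×¥1,040,000 (q = 28 of N = 51).
Relative gaps: 0.8151 (×24), 0.5630 (×4); sum = 21.815126.
The income-gap ratio divides by q (the poor only): 21.815126 / 28 = 0.7791.

0.7791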